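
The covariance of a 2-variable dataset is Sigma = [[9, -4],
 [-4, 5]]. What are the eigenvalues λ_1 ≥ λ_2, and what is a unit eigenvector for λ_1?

Step 1 — characteristic polynomial of 2×2 Sigma:
  det(Sigma - λI) = λ² - trace · λ + det = 0.
  trace = 9 + 5 = 14, det = 9·5 - (-4)² = 29.
Step 2 — discriminant:
  Δ = trace² - 4·det = 196 - 116 = 80.
Step 3 — eigenvalues:
  λ = (trace ± √Δ)/2 = (14 ± 8.9443)/2,
  λ_1 = 11.4721,  λ_2 = 2.5279.

Step 4 — unit eigenvector for λ_1: solve (Sigma - λ_1 I)v = 0. First row:
  (9 - 11.4721)·v_x + (-4)·v_y = 0, i.e. (-2.4721)·v_x + (-4)·v_y = 0,
  so v ∝ (b, λ_1 - a) = (-4, 2.4721); multiply by -1 so the first entry is positive: u = (4, -2.4721).
  ||u|| = √((4)² + (-2.4721)²) = √(22.1115) ≈ 4.7023,
  v_1 = u/||u|| ≈ (0.8507, -0.5257) (||v_1|| = 1).

λ_1 = 11.4721,  λ_2 = 2.5279;  v_1 ≈ (0.8507, -0.5257)


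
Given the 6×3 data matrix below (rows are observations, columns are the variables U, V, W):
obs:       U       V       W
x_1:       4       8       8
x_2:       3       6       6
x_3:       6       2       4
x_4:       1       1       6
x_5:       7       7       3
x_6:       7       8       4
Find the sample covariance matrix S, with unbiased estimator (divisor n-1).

Step 1 — column means:
  mean(U) = (4 + 3 + 6 + 1 + 7 + 7) / 6 = 28/6 = 4.6667
  mean(V) = (8 + 6 + 2 + 1 + 7 + 8) / 6 = 32/6 = 5.3333
  mean(W) = (8 + 6 + 4 + 6 + 3 + 4) / 6 = 31/6 = 5.1667

Step 2 — sample covariance S[i,j] = (1/(n-1)) · Σ_k (x_{k,i} - mean_i) · (x_{k,j} - mean_j), with n-1 = 5.
  S[U,U] = ((-0.6667)·(-0.6667) + (-1.6667)·(-1.6667) + (1.3333)·(1.3333) + (-3.6667)·(-3.6667) + (2.3333)·(2.3333) + (2.3333)·(2.3333)) / 5 = 29.3333/5 = 5.8667
  S[U,V] = ((-0.6667)·(2.6667) + (-1.6667)·(0.6667) + (1.3333)·(-3.3333) + (-3.6667)·(-4.3333) + (2.3333)·(1.6667) + (2.3333)·(2.6667)) / 5 = 18.6667/5 = 3.7333
  S[U,W] = ((-0.6667)·(2.8333) + (-1.6667)·(0.8333) + (1.3333)·(-1.1667) + (-3.6667)·(0.8333) + (2.3333)·(-2.1667) + (2.3333)·(-1.1667)) / 5 = -15.6667/5 = -3.1333
  S[V,V] = ((2.6667)·(2.6667) + (0.6667)·(0.6667) + (-3.3333)·(-3.3333) + (-4.3333)·(-4.3333) + (1.6667)·(1.6667) + (2.6667)·(2.6667)) / 5 = 47.3333/5 = 9.4667
  S[V,W] = ((2.6667)·(2.8333) + (0.6667)·(0.8333) + (-3.3333)·(-1.1667) + (-4.3333)·(0.8333) + (1.6667)·(-2.1667) + (2.6667)·(-1.1667)) / 5 = 1.6667/5 = 0.3333
  S[W,W] = ((2.8333)·(2.8333) + (0.8333)·(0.8333) + (-1.1667)·(-1.1667) + (0.8333)·(0.8333) + (-2.1667)·(-2.1667) + (-1.1667)·(-1.1667)) / 5 = 16.8333/5 = 3.3667

S is symmetric (S[j,i] = S[i,j]). Assembling:

S = [[5.8667, 3.7333, -3.1333],
 [3.7333, 9.4667, 0.3333],
 [-3.1333, 0.3333, 3.3667]]


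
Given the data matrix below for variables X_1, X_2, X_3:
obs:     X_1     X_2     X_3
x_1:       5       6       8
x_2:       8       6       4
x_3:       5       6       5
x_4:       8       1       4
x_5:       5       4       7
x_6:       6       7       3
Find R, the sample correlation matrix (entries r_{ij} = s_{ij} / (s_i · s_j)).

Step 1 — column means:
  mean(X_1) = (5 + 8 + 5 + 8 + 5 + 6) / 6 = 37/6 = 6.1667
  mean(X_2) = (6 + 6 + 6 + 1 + 4 + 7) / 6 = 30/6 = 5
  mean(X_3) = (8 + 4 + 5 + 4 + 7 + 3) / 6 = 31/6 = 5.1667

Step 2 — sample variances and covariances s[i,j] = (1/(n-1)) · Σ_k (x_{k,i} - mean_i) · (x_{k,j} - mean_j), with n-1 = 5:
  s[X_1,X_1] = ((-1.1667)·(-1.1667) + (1.8333)·(1.8333) + (-1.1667)·(-1.1667) + (1.8333)·(1.8333) + (-1.1667)·(-1.1667) + (-0.1667)·(-0.1667)) / 5 = 10.8333/5 = 2.1667
  s[X_1,X_2] = ((-1.1667)·(1) + (1.8333)·(1) + (-1.1667)·(1) + (1.8333)·(-4) + (-1.1667)·(-1) + (-0.1667)·(2)) / 5 = -7/5 = -1.4
  s[X_1,X_3] = ((-1.1667)·(2.8333) + (1.8333)·(-1.1667) + (-1.1667)·(-0.1667) + (1.8333)·(-1.1667) + (-1.1667)·(1.8333) + (-0.1667)·(-2.1667)) / 5 = -9.1667/5 = -1.8333
  s[X_2,X_2] = ((1)·(1) + (1)·(1) + (1)·(1) + (-4)·(-4) + (-1)·(-1) + (2)·(2)) / 5 = 24/5 = 4.8
  s[X_2,X_3] = ((1)·(2.8333) + (1)·(-1.1667) + (1)·(-0.1667) + (-4)·(-1.1667) + (-1)·(1.8333) + (2)·(-2.1667)) / 5 = 0/5 = 0
  s[X_3,X_3] = ((2.8333)·(2.8333) + (-1.1667)·(-1.1667) + (-0.1667)·(-0.1667) + (-1.1667)·(-1.1667) + (1.8333)·(1.8333) + (-2.1667)·(-2.1667)) / 5 = 18.8333/5 = 3.7667
  Sample standard deviations s_i = √(s[i,i]):
  s(X_1) = √(2.1667) = 1.472
  s(X_2) = √(4.8) = 2.1909
  s(X_3) = √(3.7667) = 1.9408

Step 3 — r_{ij} = s_{ij} / (s_i · s_j):
  r[X_1,X_1] = 1 (diagonal).
  r[X_1,X_2] = -1.4 / (1.472 · 2.1909) = -1.4 / 3.2249 = -0.4341
  r[X_1,X_3] = -1.8333 / (1.472 · 1.9408) = -1.8333 / 2.8568 = -0.6418
  r[X_2,X_2] = 1 (diagonal).
  r[X_2,X_3] = 0 / (2.1909 · 1.9408) = 0 / 4.2521 = 0
  r[X_3,X_3] = 1 (diagonal).

R is symmetric with unit diagonal. Assembling:

R = [[1, -0.4341, -0.6418],
 [-0.4341, 1, 0],
 [-0.6418, 0, 1]]


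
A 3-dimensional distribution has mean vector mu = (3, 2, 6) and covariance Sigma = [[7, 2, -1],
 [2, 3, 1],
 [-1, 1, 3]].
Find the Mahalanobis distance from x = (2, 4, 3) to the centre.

Step 1 — centre the observation: (x - mu) = (-1, 2, -3).

Step 2 — invert Sigma (cofactor / det for 3×3, or solve directly):
  Sigma^{-1} = [[0.2162, -0.1892, 0.1351],
 [-0.1892, 0.5405, -0.2432],
 [0.1351, -0.2432, 0.4595]].

Step 3 — form the quadratic (x - mu)^T · Sigma^{-1} · (x - mu):
  Sigma^{-1} · (x - mu) = (-1, 2, -2).
  (x - mu)^T · [Sigma^{-1} · (x - mu)] = (-1)·(-1) + (2)·(2) + (-3)·(-2) = 11.

Step 4 — take square root: d = √(11) ≈ 3.3166.

d(x, mu) = √(11) ≈ 3.3166


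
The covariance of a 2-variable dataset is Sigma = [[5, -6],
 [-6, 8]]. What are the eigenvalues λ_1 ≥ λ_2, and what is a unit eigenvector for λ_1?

Step 1 — characteristic polynomial of 2×2 Sigma:
  det(Sigma - λI) = λ² - trace · λ + det = 0.
  trace = 5 + 8 = 13, det = 5·8 - (-6)² = 4.
Step 2 — discriminant:
  Δ = trace² - 4·det = 169 - 16 = 153.
Step 3 — eigenvalues:
  λ = (trace ± √Δ)/2 = (13 ± 12.3693)/2,
  λ_1 = 12.6847,  λ_2 = 0.3153.

Step 4 — unit eigenvector for λ_1: solve (Sigma - λ_1 I)v = 0. First row:
  (5 - 12.6847)·v_x + (-6)·v_y = 0, i.e. (-7.6847)·v_x + (-6)·v_y = 0,
  so v ∝ (b, λ_1 - a) = (-6, 7.6847); multiply by -1 so the first entry is positive: u = (6, -7.6847).
  ||u|| = √((6)² + (-7.6847)²) = √(95.054) ≈ 9.7496,
  v_1 = u/||u|| ≈ (0.6154, -0.7882) (||v_1|| = 1).

λ_1 = 12.6847,  λ_2 = 0.3153;  v_1 ≈ (0.6154, -0.7882)


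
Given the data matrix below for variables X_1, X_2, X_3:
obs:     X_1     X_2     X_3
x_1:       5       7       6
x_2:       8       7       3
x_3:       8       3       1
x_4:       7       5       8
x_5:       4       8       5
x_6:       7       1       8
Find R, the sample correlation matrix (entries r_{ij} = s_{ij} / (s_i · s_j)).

Step 1 — column means:
  mean(X_1) = (5 + 8 + 8 + 7 + 4 + 7) / 6 = 39/6 = 6.5
  mean(X_2) = (7 + 7 + 3 + 5 + 8 + 1) / 6 = 31/6 = 5.1667
  mean(X_3) = (6 + 3 + 1 + 8 + 5 + 8) / 6 = 31/6 = 5.1667

Step 2 — sample variances and covariances s[i,j] = (1/(n-1)) · Σ_k (x_{k,i} - mean_i) · (x_{k,j} - mean_j), with n-1 = 5:
  s[X_1,X_1] = ((-1.5)·(-1.5) + (1.5)·(1.5) + (1.5)·(1.5) + (0.5)·(0.5) + (-2.5)·(-2.5) + (0.5)·(0.5)) / 5 = 13.5/5 = 2.7
  s[X_1,X_2] = ((-1.5)·(1.8333) + (1.5)·(1.8333) + (1.5)·(-2.1667) + (0.5)·(-0.1667) + (-2.5)·(2.8333) + (0.5)·(-4.1667)) / 5 = -12.5/5 = -2.5
  s[X_1,X_3] = ((-1.5)·(0.8333) + (1.5)·(-2.1667) + (1.5)·(-4.1667) + (0.5)·(2.8333) + (-2.5)·(-0.1667) + (0.5)·(2.8333)) / 5 = -7.5/5 = -1.5
  s[X_2,X_2] = ((1.8333)·(1.8333) + (1.8333)·(1.8333) + (-2.1667)·(-2.1667) + (-0.1667)·(-0.1667) + (2.8333)·(2.8333) + (-4.1667)·(-4.1667)) / 5 = 36.8333/5 = 7.3667
  s[X_2,X_3] = ((1.8333)·(0.8333) + (1.8333)·(-2.1667) + (-2.1667)·(-4.1667) + (-0.1667)·(2.8333) + (2.8333)·(-0.1667) + (-4.1667)·(2.8333)) / 5 = -6.1667/5 = -1.2333
  s[X_3,X_3] = ((0.8333)·(0.8333) + (-2.1667)·(-2.1667) + (-4.1667)·(-4.1667) + (2.8333)·(2.8333) + (-0.1667)·(-0.1667) + (2.8333)·(2.8333)) / 5 = 38.8333/5 = 7.7667
  Sample standard deviations s_i = √(s[i,i]):
  s(X_1) = √(2.7) = 1.6432
  s(X_2) = √(7.3667) = 2.7142
  s(X_3) = √(7.7667) = 2.7869

Step 3 — r_{ij} = s_{ij} / (s_i · s_j):
  r[X_1,X_1] = 1 (diagonal).
  r[X_1,X_2] = -2.5 / (1.6432 · 2.7142) = -2.5 / 4.4598 = -0.5606
  r[X_1,X_3] = -1.5 / (1.6432 · 2.7869) = -1.5 / 4.5793 = -0.3276
  r[X_2,X_2] = 1 (diagonal).
  r[X_2,X_3] = -1.2333 / (2.7142 · 2.7869) = -1.2333 / 7.564 = -0.1631
  r[X_3,X_3] = 1 (diagonal).

R is symmetric with unit diagonal. Assembling:

R = [[1, -0.5606, -0.3276],
 [-0.5606, 1, -0.1631],
 [-0.3276, -0.1631, 1]]


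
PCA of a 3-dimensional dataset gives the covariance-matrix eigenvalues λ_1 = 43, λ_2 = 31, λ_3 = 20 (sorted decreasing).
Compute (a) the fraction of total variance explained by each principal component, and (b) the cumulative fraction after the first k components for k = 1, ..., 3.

Step 1 — total variance = trace(Sigma) = Σ λ_i = 43 + 31 + 20 = 94.

Step 2 — fraction explained by component i = λ_i / Σ λ:
  PC1: 43/94 = 0.4574
  PC2: 31/94 = 0.3298
  PC3: 20/94 = 0.2128

Step 3 — cumulative fraction after k components = (λ_1 + ... + λ_k) / Σ λ:
  k = 1: 43/94 = 0.4574
  k = 2: (43 + 31)/94 = 74/94 = 0.7872
  k = 3: (43 + 31 + 20)/94 = 94/94 = 1

Summary (fraction, with percent):

explained: PC1 0.4574 (45.74%), PC2 0.3298 (32.98%), PC3 0.2128 (21.28%);  cumulative: 0.4574, 0.7872, 1


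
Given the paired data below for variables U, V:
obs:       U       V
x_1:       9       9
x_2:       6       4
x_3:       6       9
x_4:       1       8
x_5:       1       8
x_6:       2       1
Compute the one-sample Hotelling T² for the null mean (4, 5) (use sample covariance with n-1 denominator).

Step 1 — sample mean vector:
  mean(U) = (9 + 6 + 6 + 1 + 1 + 2) / 6 = 25/6 = 4.1667
  mean(V) = (9 + 4 + 9 + 8 + 8 + 1) / 6 = 39/6 = 6.5
  x̄ = (4.1667, 6.5),  deviation x̄ - mu_0 = (4.1667, 6.5) - (4, 5) = (0.1667, 1.5).

Step 2 — sample covariance matrix, S[i,j] = (1/(n-1)) · Σ_k (x_{k,i} - mean_i) · (x_{k,j} - mean_j), divisor n-1 = 5:
  S[U,U] = ((4.8333)·(4.8333) + (1.8333)·(1.8333) + (1.8333)·(1.8333) + (-3.1667)·(-3.1667) + (-3.1667)·(-3.1667) + (-2.1667)·(-2.1667)) / 5 = 54.8333/5 = 10.9667
  S[U,V] = ((4.8333)·(2.5) + (1.8333)·(-2.5) + (1.8333)·(2.5) + (-3.1667)·(1.5) + (-3.1667)·(1.5) + (-2.1667)·(-5.5)) / 5 = 14.5/5 = 2.9
  S[V,V] = ((2.5)·(2.5) + (-2.5)·(-2.5) + (2.5)·(2.5) + (1.5)·(1.5) + (1.5)·(1.5) + (-5.5)·(-5.5)) / 5 = 53.5/5 = 10.7
  S = [[10.9667, 2.9],
 [2.9, 10.7]].

Step 3 — invert S. det(S) = 10.9667·10.7 - (2.9)² = 108.9333.
  S^{-1} = (1/det) · [[d, -b], [-b, a]] = [[0.0982, -0.0266],
 [-0.0266, 0.1007]].

Step 4 — quadratic form (x̄ - mu_0)^T · S^{-1} · (x̄ - mu_0):
  S^{-1} · (x̄ - mu_0) = (-0.0236, 0.1466),
  (x̄ - mu_0)^T · [...] = (0.1667)·(-0.0236) + (1.5)·(0.1466) = 0.2159.

Step 5 — scale by n: T² = 6 · 0.2159 = 1.2956.

T² ≈ 1.2956


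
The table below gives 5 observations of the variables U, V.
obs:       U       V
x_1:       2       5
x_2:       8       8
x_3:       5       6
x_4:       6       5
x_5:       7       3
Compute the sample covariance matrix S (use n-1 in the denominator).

Step 1 — column means:
  mean(U) = (2 + 8 + 5 + 6 + 7) / 5 = 28/5 = 5.6
  mean(V) = (5 + 8 + 6 + 5 + 3) / 5 = 27/5 = 5.4

Step 2 — sample covariance S[i,j] = (1/(n-1)) · Σ_k (x_{k,i} - mean_i) · (x_{k,j} - mean_j), with n-1 = 4.
  S[U,U] = ((-3.6)·(-3.6) + (2.4)·(2.4) + (-0.6)·(-0.6) + (0.4)·(0.4) + (1.4)·(1.4)) / 4 = 21.2/4 = 5.3
  S[U,V] = ((-3.6)·(-0.4) + (2.4)·(2.6) + (-0.6)·(0.6) + (0.4)·(-0.4) + (1.4)·(-2.4)) / 4 = 3.8/4 = 0.95
  S[V,V] = ((-0.4)·(-0.4) + (2.6)·(2.6) + (0.6)·(0.6) + (-0.4)·(-0.4) + (-2.4)·(-2.4)) / 4 = 13.2/4 = 3.3

S is symmetric (S[j,i] = S[i,j]). Assembling:

S = [[5.3, 0.95],
 [0.95, 3.3]]


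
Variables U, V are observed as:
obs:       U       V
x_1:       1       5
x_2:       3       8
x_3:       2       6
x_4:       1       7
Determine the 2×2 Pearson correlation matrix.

Step 1 — column means:
  mean(U) = (1 + 3 + 2 + 1) / 4 = 7/4 = 1.75
  mean(V) = (5 + 8 + 6 + 7) / 4 = 26/4 = 6.5

Step 2 — sample variances and covariances s[i,j] = (1/(n-1)) · Σ_k (x_{k,i} - mean_i) · (x_{k,j} - mean_j), with n-1 = 3:
  s[U,U] = ((-0.75)·(-0.75) + (1.25)·(1.25) + (0.25)·(0.25) + (-0.75)·(-0.75)) / 3 = 2.75/3 = 0.9167
  s[U,V] = ((-0.75)·(-1.5) + (1.25)·(1.5) + (0.25)·(-0.5) + (-0.75)·(0.5)) / 3 = 2.5/3 = 0.8333
  s[V,V] = ((-1.5)·(-1.5) + (1.5)·(1.5) + (-0.5)·(-0.5) + (0.5)·(0.5)) / 3 = 5/3 = 1.6667
  Sample standard deviations s_i = √(s[i,i]):
  s(U) = √(0.9167) = 0.9574
  s(V) = √(1.6667) = 1.291

Step 3 — r_{ij} = s_{ij} / (s_i · s_j):
  r[U,U] = 1 (diagonal).
  r[U,V] = 0.8333 / (0.9574 · 1.291) = 0.8333 / 1.236 = 0.6742
  r[V,V] = 1 (diagonal).

R is symmetric with unit diagonal. Assembling:

R = [[1, 0.6742],
 [0.6742, 1]]


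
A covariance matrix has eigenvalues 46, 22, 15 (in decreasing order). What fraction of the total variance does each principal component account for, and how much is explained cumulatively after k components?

Step 1 — total variance = trace(Sigma) = Σ λ_i = 46 + 22 + 15 = 83.

Step 2 — fraction explained by component i = λ_i / Σ λ:
  PC1: 46/83 = 0.5542
  PC2: 22/83 = 0.2651
  PC3: 15/83 = 0.1807

Step 3 — cumulative fraction after k components = (λ_1 + ... + λ_k) / Σ λ:
  k = 1: 46/83 = 0.5542
  k = 2: (46 + 22)/83 = 68/83 = 0.8193
  k = 3: (46 + 22 + 15)/83 = 83/83 = 1

Summary (fraction, with percent):

explained: PC1 0.5542 (55.42%), PC2 0.2651 (26.51%), PC3 0.1807 (18.07%);  cumulative: 0.5542, 0.8193, 1


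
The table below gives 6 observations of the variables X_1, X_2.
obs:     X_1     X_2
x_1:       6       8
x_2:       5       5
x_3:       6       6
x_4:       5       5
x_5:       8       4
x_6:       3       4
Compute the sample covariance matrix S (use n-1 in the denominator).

Step 1 — column means:
  mean(X_1) = (6 + 5 + 6 + 5 + 8 + 3) / 6 = 33/6 = 5.5
  mean(X_2) = (8 + 5 + 6 + 5 + 4 + 4) / 6 = 32/6 = 5.3333

Step 2 — sample covariance S[i,j] = (1/(n-1)) · Σ_k (x_{k,i} - mean_i) · (x_{k,j} - mean_j), with n-1 = 5.
  S[X_1,X_1] = ((0.5)·(0.5) + (-0.5)·(-0.5) + (0.5)·(0.5) + (-0.5)·(-0.5) + (2.5)·(2.5) + (-2.5)·(-2.5)) / 5 = 13.5/5 = 2.7
  S[X_1,X_2] = ((0.5)·(2.6667) + (-0.5)·(-0.3333) + (0.5)·(0.6667) + (-0.5)·(-0.3333) + (2.5)·(-1.3333) + (-2.5)·(-1.3333)) / 5 = 2/5 = 0.4
  S[X_2,X_2] = ((2.6667)·(2.6667) + (-0.3333)·(-0.3333) + (0.6667)·(0.6667) + (-0.3333)·(-0.3333) + (-1.3333)·(-1.3333) + (-1.3333)·(-1.3333)) / 5 = 11.3333/5 = 2.2667

S is symmetric (S[j,i] = S[i,j]). Assembling:

S = [[2.7, 0.4],
 [0.4, 2.2667]]


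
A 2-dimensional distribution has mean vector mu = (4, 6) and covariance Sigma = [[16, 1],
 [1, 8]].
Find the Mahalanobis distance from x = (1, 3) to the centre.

Step 1 — centre the observation: (x - mu) = (-3, -3).

Step 2 — invert Sigma. det(Sigma) = 16·8 - (1)² = 127.
  Sigma^{-1} = (1/det) · [[d, -b], [-b, a]] = [[0.063, -0.0079],
 [-0.0079, 0.126]].

Step 3 — form the quadratic (x - mu)^T · Sigma^{-1} · (x - mu):
  Sigma^{-1} · (x - mu) = (-0.1654, -0.3543).
  (x - mu)^T · [Sigma^{-1} · (x - mu)] = (-3)·(-0.1654) + (-3)·(-0.3543) = 1.5591.

Step 4 — take square root: d = √(1.5591) ≈ 1.2486.

d(x, mu) = √(1.5591) ≈ 1.2486


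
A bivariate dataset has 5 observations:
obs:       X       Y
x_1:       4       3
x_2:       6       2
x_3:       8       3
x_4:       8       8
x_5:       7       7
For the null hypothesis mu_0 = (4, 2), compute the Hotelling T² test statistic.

Step 1 — sample mean vector:
  mean(X) = (4 + 6 + 8 + 8 + 7) / 5 = 33/5 = 6.6
  mean(Y) = (3 + 2 + 3 + 8 + 7) / 5 = 23/5 = 4.6
  x̄ = (6.6, 4.6),  deviation x̄ - mu_0 = (6.6, 4.6) - (4, 2) = (2.6, 2.6).

Step 2 — sample covariance matrix, S[i,j] = (1/(n-1)) · Σ_k (x_{k,i} - mean_i) · (x_{k,j} - mean_j), divisor n-1 = 4:
  S[X,X] = ((-2.6)·(-2.6) + (-0.6)·(-0.6) + (1.4)·(1.4) + (1.4)·(1.4) + (0.4)·(0.4)) / 4 = 11.2/4 = 2.8
  S[X,Y] = ((-2.6)·(-1.6) + (-0.6)·(-2.6) + (1.4)·(-1.6) + (1.4)·(3.4) + (0.4)·(2.4)) / 4 = 9.2/4 = 2.3
  S[Y,Y] = ((-1.6)·(-1.6) + (-2.6)·(-2.6) + (-1.6)·(-1.6) + (3.4)·(3.4) + (2.4)·(2.4)) / 4 = 29.2/4 = 7.3
  S = [[2.8, 2.3],
 [2.3, 7.3]].

Step 3 — invert S. det(S) = 2.8·7.3 - (2.3)² = 15.15.
  S^{-1} = (1/det) · [[d, -b], [-b, a]] = [[0.4818, -0.1518],
 [-0.1518, 0.1848]].

Step 4 — quadratic form (x̄ - mu_0)^T · S^{-1} · (x̄ - mu_0):
  S^{-1} · (x̄ - mu_0) = (0.8581, 0.0858),
  (x̄ - mu_0)^T · [...] = (2.6)·(0.8581) + (2.6)·(0.0858) = 2.4541.

Step 5 — scale by n: T² = 5 · 2.4541 = 12.2706.

T² ≈ 12.2706


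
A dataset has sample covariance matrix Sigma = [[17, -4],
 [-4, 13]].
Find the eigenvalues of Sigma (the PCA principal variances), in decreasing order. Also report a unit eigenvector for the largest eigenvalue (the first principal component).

Step 1 — characteristic polynomial of 2×2 Sigma:
  det(Sigma - λI) = λ² - trace · λ + det = 0.
  trace = 17 + 13 = 30, det = 17·13 - (-4)² = 205.
Step 2 — discriminant:
  Δ = trace² - 4·det = 900 - 820 = 80.
Step 3 — eigenvalues:
  λ = (trace ± √Δ)/2 = (30 ± 8.9443)/2,
  λ_1 = 19.4721,  λ_2 = 10.5279.

Step 4 — unit eigenvector for λ_1: solve (Sigma - λ_1 I)v = 0. First row:
  (17 - 19.4721)·v_x + (-4)·v_y = 0, i.e. (-2.4721)·v_x + (-4)·v_y = 0,
  so v ∝ (b, λ_1 - a) = (-4, 2.4721); multiply by -1 so the first entry is positive: u = (4, -2.4721).
  ||u|| = √((4)² + (-2.4721)²) = √(22.1115) ≈ 4.7023,
  v_1 = u/||u|| ≈ (0.8507, -0.5257) (||v_1|| = 1).

λ_1 = 19.4721,  λ_2 = 10.5279;  v_1 ≈ (0.8507, -0.5257)


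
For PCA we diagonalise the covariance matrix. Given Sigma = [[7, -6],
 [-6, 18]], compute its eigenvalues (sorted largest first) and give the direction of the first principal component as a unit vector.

Step 1 — characteristic polynomial of 2×2 Sigma:
  det(Sigma - λI) = λ² - trace · λ + det = 0.
  trace = 7 + 18 = 25, det = 7·18 - (-6)² = 90.
Step 2 — discriminant:
  Δ = trace² - 4·det = 625 - 360 = 265.
Step 3 — eigenvalues:
  λ = (trace ± √Δ)/2 = (25 ± 16.2788)/2,
  λ_1 = 20.6394,  λ_2 = 4.3606.

Step 4 — unit eigenvector for λ_1: solve (Sigma - λ_1 I)v = 0. First row:
  (7 - 20.6394)·v_x + (-6)·v_y = 0, i.e. (-13.6394)·v_x + (-6)·v_y = 0,
  so v ∝ (b, λ_1 - a) = (-6, 13.6394); multiply by -1 so the first entry is positive: u = (6, -13.6394).
  ||u|| = √((6)² + (-13.6394)²) = √(222.0335) ≈ 14.9008,
  v_1 = u/||u|| ≈ (0.4027, -0.9153) (||v_1|| = 1).

λ_1 = 20.6394,  λ_2 = 4.3606;  v_1 ≈ (0.4027, -0.9153)


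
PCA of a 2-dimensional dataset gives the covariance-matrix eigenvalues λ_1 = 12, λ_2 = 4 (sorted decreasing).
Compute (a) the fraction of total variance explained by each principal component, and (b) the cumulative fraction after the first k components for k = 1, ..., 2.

Step 1 — total variance = trace(Sigma) = Σ λ_i = 12 + 4 = 16.

Step 2 — fraction explained by component i = λ_i / Σ λ:
  PC1: 12/16 = 0.75
  PC2: 4/16 = 0.25

Step 3 — cumulative fraction after k components = (λ_1 + ... + λ_k) / Σ λ:
  k = 1: 12/16 = 0.75
  k = 2: (12 + 4)/16 = 16/16 = 1

Summary (fraction, with percent):

explained: PC1 0.75 (75%), PC2 0.25 (25%);  cumulative: 0.75, 1


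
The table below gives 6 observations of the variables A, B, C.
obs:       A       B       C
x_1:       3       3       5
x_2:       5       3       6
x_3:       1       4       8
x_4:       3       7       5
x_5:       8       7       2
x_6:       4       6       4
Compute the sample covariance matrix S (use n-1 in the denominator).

Step 1 — column means:
  mean(A) = (3 + 5 + 1 + 3 + 8 + 4) / 6 = 24/6 = 4
  mean(B) = (3 + 3 + 4 + 7 + 7 + 6) / 6 = 30/6 = 5
  mean(C) = (5 + 6 + 8 + 5 + 2 + 4) / 6 = 30/6 = 5

Step 2 — sample covariance S[i,j] = (1/(n-1)) · Σ_k (x_{k,i} - mean_i) · (x_{k,j} - mean_j), with n-1 = 5.
  S[A,A] = ((-1)·(-1) + (1)·(1) + (-3)·(-3) + (-1)·(-1) + (4)·(4) + (0)·(0)) / 5 = 28/5 = 5.6
  S[A,B] = ((-1)·(-2) + (1)·(-2) + (-3)·(-1) + (-1)·(2) + (4)·(2) + (0)·(1)) / 5 = 9/5 = 1.8
  S[A,C] = ((-1)·(0) + (1)·(1) + (-3)·(3) + (-1)·(0) + (4)·(-3) + (0)·(-1)) / 5 = -20/5 = -4
  S[B,B] = ((-2)·(-2) + (-2)·(-2) + (-1)·(-1) + (2)·(2) + (2)·(2) + (1)·(1)) / 5 = 18/5 = 3.6
  S[B,C] = ((-2)·(0) + (-2)·(1) + (-1)·(3) + (2)·(0) + (2)·(-3) + (1)·(-1)) / 5 = -12/5 = -2.4
  S[C,C] = ((0)·(0) + (1)·(1) + (3)·(3) + (0)·(0) + (-3)·(-3) + (-1)·(-1)) / 5 = 20/5 = 4

S is symmetric (S[j,i] = S[i,j]). Assembling:

S = [[5.6, 1.8, -4],
 [1.8, 3.6, -2.4],
 [-4, -2.4, 4]]


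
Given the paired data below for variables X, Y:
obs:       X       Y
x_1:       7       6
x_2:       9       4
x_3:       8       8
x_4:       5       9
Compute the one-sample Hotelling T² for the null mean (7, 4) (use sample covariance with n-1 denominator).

Step 1 — sample mean vector:
  mean(X) = (7 + 9 + 8 + 5) / 4 = 29/4 = 7.25
  mean(Y) = (6 + 4 + 8 + 9) / 4 = 27/4 = 6.75
  x̄ = (7.25, 6.75),  deviation x̄ - mu_0 = (7.25, 6.75) - (7, 4) = (0.25, 2.75).

Step 2 — sample covariance matrix, S[i,j] = (1/(n-1)) · Σ_k (x_{k,i} - mean_i) · (x_{k,j} - mean_j), divisor n-1 = 3:
  S[X,X] = ((-0.25)·(-0.25) + (1.75)·(1.75) + (0.75)·(0.75) + (-2.25)·(-2.25)) / 3 = 8.75/3 = 2.9167
  S[X,Y] = ((-0.25)·(-0.75) + (1.75)·(-2.75) + (0.75)·(1.25) + (-2.25)·(2.25)) / 3 = -8.75/3 = -2.9167
  S[Y,Y] = ((-0.75)·(-0.75) + (-2.75)·(-2.75) + (1.25)·(1.25) + (2.25)·(2.25)) / 3 = 14.75/3 = 4.9167
  S = [[2.9167, -2.9167],
 [-2.9167, 4.9167]].

Step 3 — invert S. det(S) = 2.9167·4.9167 - (-2.9167)² = 5.8333.
  S^{-1} = (1/det) · [[d, -b], [-b, a]] = [[0.8429, 0.5],
 [0.5, 0.5]].

Step 4 — quadratic form (x̄ - mu_0)^T · S^{-1} · (x̄ - mu_0):
  S^{-1} · (x̄ - mu_0) = (1.5857, 1.5),
  (x̄ - mu_0)^T · [...] = (0.25)·(1.5857) + (2.75)·(1.5) = 4.5214.

Step 5 — scale by n: T² = 4 · 4.5214 = 18.0857.

T² ≈ 18.0857


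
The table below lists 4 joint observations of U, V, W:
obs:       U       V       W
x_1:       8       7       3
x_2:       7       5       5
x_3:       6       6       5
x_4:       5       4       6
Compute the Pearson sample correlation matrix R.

Step 1 — column means:
  mean(U) = (8 + 7 + 6 + 5) / 4 = 26/4 = 6.5
  mean(V) = (7 + 5 + 6 + 4) / 4 = 22/4 = 5.5
  mean(W) = (3 + 5 + 5 + 6) / 4 = 19/4 = 4.75

Step 2 — sample variances and covariances s[i,j] = (1/(n-1)) · Σ_k (x_{k,i} - mean_i) · (x_{k,j} - mean_j), with n-1 = 3:
  s[U,U] = ((1.5)·(1.5) + (0.5)·(0.5) + (-0.5)·(-0.5) + (-1.5)·(-1.5)) / 3 = 5/3 = 1.6667
  s[U,V] = ((1.5)·(1.5) + (0.5)·(-0.5) + (-0.5)·(0.5) + (-1.5)·(-1.5)) / 3 = 4/3 = 1.3333
  s[U,W] = ((1.5)·(-1.75) + (0.5)·(0.25) + (-0.5)·(0.25) + (-1.5)·(1.25)) / 3 = -4.5/3 = -1.5
  s[V,V] = ((1.5)·(1.5) + (-0.5)·(-0.5) + (0.5)·(0.5) + (-1.5)·(-1.5)) / 3 = 5/3 = 1.6667
  s[V,W] = ((1.5)·(-1.75) + (-0.5)·(0.25) + (0.5)·(0.25) + (-1.5)·(1.25)) / 3 = -4.5/3 = -1.5
  s[W,W] = ((-1.75)·(-1.75) + (0.25)·(0.25) + (0.25)·(0.25) + (1.25)·(1.25)) / 3 = 4.75/3 = 1.5833
  Sample standard deviations s_i = √(s[i,i]):
  s(U) = √(1.6667) = 1.291
  s(V) = √(1.6667) = 1.291
  s(W) = √(1.5833) = 1.2583

Step 3 — r_{ij} = s_{ij} / (s_i · s_j):
  r[U,U] = 1 (diagonal).
  r[U,V] = 1.3333 / (1.291 · 1.291) = 1.3333 / 1.6667 = 0.8
  r[U,W] = -1.5 / (1.291 · 1.2583) = -1.5 / 1.6245 = -0.9234
  r[V,V] = 1 (diagonal).
  r[V,W] = -1.5 / (1.291 · 1.2583) = -1.5 / 1.6245 = -0.9234
  r[W,W] = 1 (diagonal).

R is symmetric with unit diagonal. Assembling:

R = [[1, 0.8, -0.9234],
 [0.8, 1, -0.9234],
 [-0.9234, -0.9234, 1]]


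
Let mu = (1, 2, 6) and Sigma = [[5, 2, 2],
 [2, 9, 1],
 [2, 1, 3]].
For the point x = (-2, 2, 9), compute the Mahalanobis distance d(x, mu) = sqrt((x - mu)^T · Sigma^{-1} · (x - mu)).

Step 1 — centre the observation: (x - mu) = (-3, 0, 3).

Step 2 — invert Sigma (cofactor / det for 3×3, or solve directly):
  Sigma^{-1} = [[0.2889, -0.0444, -0.1778],
 [-0.0444, 0.1222, -0.0111],
 [-0.1778, -0.0111, 0.4556]].

Step 3 — form the quadratic (x - mu)^T · Sigma^{-1} · (x - mu):
  Sigma^{-1} · (x - mu) = (-1.4, 0.1, 1.9).
  (x - mu)^T · [Sigma^{-1} · (x - mu)] = (-3)·(-1.4) + (0)·(0.1) + (3)·(1.9) = 9.9.

Step 4 — take square root: d = √(9.9) ≈ 3.1464.

d(x, mu) = √(9.9) ≈ 3.1464


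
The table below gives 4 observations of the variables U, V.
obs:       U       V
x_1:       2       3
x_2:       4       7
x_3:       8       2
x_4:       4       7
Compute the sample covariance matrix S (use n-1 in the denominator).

Step 1 — column means:
  mean(U) = (2 + 4 + 8 + 4) / 4 = 18/4 = 4.5
  mean(V) = (3 + 7 + 2 + 7) / 4 = 19/4 = 4.75

Step 2 — sample covariance S[i,j] = (1/(n-1)) · Σ_k (x_{k,i} - mean_i) · (x_{k,j} - mean_j), with n-1 = 3.
  S[U,U] = ((-2.5)·(-2.5) + (-0.5)·(-0.5) + (3.5)·(3.5) + (-0.5)·(-0.5)) / 3 = 19/3 = 6.3333
  S[U,V] = ((-2.5)·(-1.75) + (-0.5)·(2.25) + (3.5)·(-2.75) + (-0.5)·(2.25)) / 3 = -7.5/3 = -2.5
  S[V,V] = ((-1.75)·(-1.75) + (2.25)·(2.25) + (-2.75)·(-2.75) + (2.25)·(2.25)) / 3 = 20.75/3 = 6.9167

S is symmetric (S[j,i] = S[i,j]). Assembling:

S = [[6.3333, -2.5],
 [-2.5, 6.9167]]


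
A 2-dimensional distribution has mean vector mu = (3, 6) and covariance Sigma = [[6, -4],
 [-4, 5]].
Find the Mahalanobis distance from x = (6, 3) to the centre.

Step 1 — centre the observation: (x - mu) = (3, -3).

Step 2 — invert Sigma. det(Sigma) = 6·5 - (-4)² = 14.
  Sigma^{-1} = (1/det) · [[d, -b], [-b, a]] = [[0.3571, 0.2857],
 [0.2857, 0.4286]].

Step 3 — form the quadratic (x - mu)^T · Sigma^{-1} · (x - mu):
  Sigma^{-1} · (x - mu) = (0.2143, -0.4286).
  (x - mu)^T · [Sigma^{-1} · (x - mu)] = (3)·(0.2143) + (-3)·(-0.4286) = 1.9286.

Step 4 — take square root: d = √(1.9286) ≈ 1.3887.

d(x, mu) = √(1.9286) ≈ 1.3887


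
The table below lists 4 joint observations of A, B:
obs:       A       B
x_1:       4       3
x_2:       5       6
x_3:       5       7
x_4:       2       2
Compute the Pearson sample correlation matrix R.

Step 1 — column means:
  mean(A) = (4 + 5 + 5 + 2) / 4 = 16/4 = 4
  mean(B) = (3 + 6 + 7 + 2) / 4 = 18/4 = 4.5

Step 2 — sample variances and covariances s[i,j] = (1/(n-1)) · Σ_k (x_{k,i} - mean_i) · (x_{k,j} - mean_j), with n-1 = 3:
  s[A,A] = ((0)·(0) + (1)·(1) + (1)·(1) + (-2)·(-2)) / 3 = 6/3 = 2
  s[A,B] = ((0)·(-1.5) + (1)·(1.5) + (1)·(2.5) + (-2)·(-2.5)) / 3 = 9/3 = 3
  s[B,B] = ((-1.5)·(-1.5) + (1.5)·(1.5) + (2.5)·(2.5) + (-2.5)·(-2.5)) / 3 = 17/3 = 5.6667
  Sample standard deviations s_i = √(s[i,i]):
  s(A) = √(2) = 1.4142
  s(B) = √(5.6667) = 2.3805

Step 3 — r_{ij} = s_{ij} / (s_i · s_j):
  r[A,A] = 1 (diagonal).
  r[A,B] = 3 / (1.4142 · 2.3805) = 3 / 3.3665 = 0.8911
  r[B,B] = 1 (diagonal).

R is symmetric with unit diagonal. Assembling:

R = [[1, 0.8911],
 [0.8911, 1]]


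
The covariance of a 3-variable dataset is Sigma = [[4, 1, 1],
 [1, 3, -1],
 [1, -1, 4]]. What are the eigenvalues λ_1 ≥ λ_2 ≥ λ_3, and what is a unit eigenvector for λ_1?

Step 1 — characteristic polynomial p(λ) = det(λI - Sigma) = λ³ - tr·λ² + c_1·λ - det, where tr = trace, c_1 = sum of the principal 2×2 minors, det = det(Sigma):
  tr = 4 + 3 + 4 = 11,
  c_1 = (4·3 - (1)²) + (4·4 - (1)²) + (3·4 - (-1)²) = 11 + 15 + 11 = 37,
  det = 4·(3·4 - (-1)²) - (1)·((1)·4 - (-1)·(1)) + (1)·((1)·(-1) - 3·(1)) = 4·(11) - (1)·(5) + (1)·(-4) = 35.
  So p(λ) = λ³ - 11λ² + 37λ - 35.
Step 2 — look for an integer root (rational root theorem: any rational root is an integer divisor of 35). Testing λ = 5:
  p(5) = 125 - 275 + 185 - 35 = 0  ✓
  Dividing out (λ - 5): p(λ) = (λ - 5)(λ² - 6λ + 7).
Step 3 — remaining eigenvalues from the quadratic λ² - 6λ + 7 = 0:
  Δ = 6² - 4·7 = 36 - 28 = 8,  λ = (6 ± √8)/2 = (6 ± 2.8284)/2 ≈ 4.4142 or 1.5858.
  Sorted: λ_1 = 5,  λ_2 = 4.4142,  λ_3 = 1.5858  (check: sum = 11 = tr ✓).

Step 4 — unit eigenvector for λ_1 = 5: v spans the null space of (Sigma - λ_1 I), whose rows are
  r_1 = (-1, 1, 1),  r_2 = (1, -2, -1),  r_3 = (1, -1, -1).
  v is orthogonal to every row, so take v ∝ r_1 × r_2 = ((1)·(-1) - (1)·(-2), (1)·(1) - (-1)·(-1), (-1)·(-2) - (1)·(1)) = (1, 0, 1).
  Let u = (1, 0, 1).
  ||u|| = √((1)² + (0)² + (1)²) = √(2) ≈ 1.4142,  v_1 = u/||u|| ≈ (0.7071, 0, 0.7071) (||v_1|| = 1).

λ_1 = 5,  λ_2 = 4.4142,  λ_3 = 1.5858;  v_1 ≈ (0.7071, 0, 0.7071)


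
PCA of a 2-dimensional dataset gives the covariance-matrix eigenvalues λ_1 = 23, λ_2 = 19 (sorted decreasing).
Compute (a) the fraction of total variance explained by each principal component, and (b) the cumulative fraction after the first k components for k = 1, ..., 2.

Step 1 — total variance = trace(Sigma) = Σ λ_i = 23 + 19 = 42.

Step 2 — fraction explained by component i = λ_i / Σ λ:
  PC1: 23/42 = 0.5476
  PC2: 19/42 = 0.4524

Step 3 — cumulative fraction after k components = (λ_1 + ... + λ_k) / Σ λ:
  k = 1: 23/42 = 0.5476
  k = 2: (23 + 19)/42 = 42/42 = 1

Summary (fraction, with percent):

explained: PC1 0.5476 (54.76%), PC2 0.4524 (45.24%);  cumulative: 0.5476, 1


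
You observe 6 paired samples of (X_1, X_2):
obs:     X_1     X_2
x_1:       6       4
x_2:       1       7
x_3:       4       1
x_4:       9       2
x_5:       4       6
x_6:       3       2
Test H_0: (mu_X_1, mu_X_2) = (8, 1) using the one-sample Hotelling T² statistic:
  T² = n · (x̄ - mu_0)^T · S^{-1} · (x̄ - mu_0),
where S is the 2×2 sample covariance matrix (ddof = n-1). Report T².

Step 1 — sample mean vector:
  mean(X_1) = (6 + 1 + 4 + 9 + 4 + 3) / 6 = 27/6 = 4.5
  mean(X_2) = (4 + 7 + 1 + 2 + 6 + 2) / 6 = 22/6 = 3.6667
  x̄ = (4.5, 3.6667),  deviation x̄ - mu_0 = (4.5, 3.6667) - (8, 1) = (-3.5, 2.6667).

Step 2 — sample covariance matrix, S[i,j] = (1/(n-1)) · Σ_k (x_{k,i} - mean_i) · (x_{k,j} - mean_j), divisor n-1 = 5:
  S[X_1,X_1] = ((1.5)·(1.5) + (-3.5)·(-3.5) + (-0.5)·(-0.5) + (4.5)·(4.5) + (-0.5)·(-0.5) + (-1.5)·(-1.5)) / 5 = 37.5/5 = 7.5
  S[X_1,X_2] = ((1.5)·(0.3333) + (-3.5)·(3.3333) + (-0.5)·(-2.6667) + (4.5)·(-1.6667) + (-0.5)·(2.3333) + (-1.5)·(-1.6667)) / 5 = -16/5 = -3.2
  S[X_2,X_2] = ((0.3333)·(0.3333) + (3.3333)·(3.3333) + (-2.6667)·(-2.6667) + (-1.6667)·(-1.6667) + (2.3333)·(2.3333) + (-1.6667)·(-1.6667)) / 5 = 29.3333/5 = 5.8667
  S = [[7.5, -3.2],
 [-3.2, 5.8667]].

Step 3 — invert S. det(S) = 7.5·5.8667 - (-3.2)² = 33.76.
  S^{-1} = (1/det) · [[d, -b], [-b, a]] = [[0.1738, 0.0948],
 [0.0948, 0.2222]].

Step 4 — quadratic form (x̄ - mu_0)^T · S^{-1} · (x̄ - mu_0):
  S^{-1} · (x̄ - mu_0) = (-0.3555, 0.2607),
  (x̄ - mu_0)^T · [...] = (-3.5)·(-0.3555) + (2.6667)·(0.2607) = 1.9392.

Step 5 — scale by n: T² = 6 · 1.9392 = 11.6351.

T² ≈ 11.6351


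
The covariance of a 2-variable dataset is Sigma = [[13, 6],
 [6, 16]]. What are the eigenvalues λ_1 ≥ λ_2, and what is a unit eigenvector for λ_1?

Step 1 — characteristic polynomial of 2×2 Sigma:
  det(Sigma - λI) = λ² - trace · λ + det = 0.
  trace = 13 + 16 = 29, det = 13·16 - (6)² = 172.
Step 2 — discriminant:
  Δ = trace² - 4·det = 841 - 688 = 153.
Step 3 — eigenvalues:
  λ = (trace ± √Δ)/2 = (29 ± 12.3693)/2,
  λ_1 = 20.6847,  λ_2 = 8.3153.

Step 4 — unit eigenvector for λ_1: solve (Sigma - λ_1 I)v = 0. First row:
  (13 - 20.6847)·v_x + (6)·v_y = 0, i.e. (-7.6847)·v_x + (6)·v_y = 0,
  so v ∝ (b, λ_1 - a) = (6, 7.6847) = u.
  ||u|| = √((6)² + (7.6847)²) = √(95.054) ≈ 9.7496,
  v_1 = u/||u|| ≈ (0.6154, 0.7882) (||v_1|| = 1).

λ_1 = 20.6847,  λ_2 = 8.3153;  v_1 ≈ (0.6154, 0.7882)


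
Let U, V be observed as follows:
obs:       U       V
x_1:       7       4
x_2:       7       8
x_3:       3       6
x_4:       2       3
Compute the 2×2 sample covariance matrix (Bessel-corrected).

Step 1 — column means:
  mean(U) = (7 + 7 + 3 + 2) / 4 = 19/4 = 4.75
  mean(V) = (4 + 8 + 6 + 3) / 4 = 21/4 = 5.25

Step 2 — sample covariance S[i,j] = (1/(n-1)) · Σ_k (x_{k,i} - mean_i) · (x_{k,j} - mean_j), with n-1 = 3.
  S[U,U] = ((2.25)·(2.25) + (2.25)·(2.25) + (-1.75)·(-1.75) + (-2.75)·(-2.75)) / 3 = 20.75/3 = 6.9167
  S[U,V] = ((2.25)·(-1.25) + (2.25)·(2.75) + (-1.75)·(0.75) + (-2.75)·(-2.25)) / 3 = 8.25/3 = 2.75
  S[V,V] = ((-1.25)·(-1.25) + (2.75)·(2.75) + (0.75)·(0.75) + (-2.25)·(-2.25)) / 3 = 14.75/3 = 4.9167

S is symmetric (S[j,i] = S[i,j]). Assembling:

S = [[6.9167, 2.75],
 [2.75, 4.9167]]


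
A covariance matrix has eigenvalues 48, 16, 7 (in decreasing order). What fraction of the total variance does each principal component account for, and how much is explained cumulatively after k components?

Step 1 — total variance = trace(Sigma) = Σ λ_i = 48 + 16 + 7 = 71.

Step 2 — fraction explained by component i = λ_i / Σ λ:
  PC1: 48/71 = 0.6761
  PC2: 16/71 = 0.2254
  PC3: 7/71 = 0.0986

Step 3 — cumulative fraction after k components = (λ_1 + ... + λ_k) / Σ λ:
  k = 1: 48/71 = 0.6761
  k = 2: (48 + 16)/71 = 64/71 = 0.9014
  k = 3: (48 + 16 + 7)/71 = 71/71 = 1

Summary (fraction, with percent):

explained: PC1 0.6761 (67.61%), PC2 0.2254 (22.54%), PC3 0.0986 (9.86%);  cumulative: 0.6761, 0.9014, 1


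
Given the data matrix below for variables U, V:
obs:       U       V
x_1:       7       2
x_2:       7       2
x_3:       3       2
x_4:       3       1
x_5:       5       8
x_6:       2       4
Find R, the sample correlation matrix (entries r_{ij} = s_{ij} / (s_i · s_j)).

Step 1 — column means:
  mean(U) = (7 + 7 + 3 + 3 + 5 + 2) / 6 = 27/6 = 4.5
  mean(V) = (2 + 2 + 2 + 1 + 8 + 4) / 6 = 19/6 = 3.1667

Step 2 — sample variances and covariances s[i,j] = (1/(n-1)) · Σ_k (x_{k,i} - mean_i) · (x_{k,j} - mean_j), with n-1 = 5:
  s[U,U] = ((2.5)·(2.5) + (2.5)·(2.5) + (-1.5)·(-1.5) + (-1.5)·(-1.5) + (0.5)·(0.5) + (-2.5)·(-2.5)) / 5 = 23.5/5 = 4.7
  s[U,V] = ((2.5)·(-1.1667) + (2.5)·(-1.1667) + (-1.5)·(-1.1667) + (-1.5)·(-2.1667) + (0.5)·(4.8333) + (-2.5)·(0.8333)) / 5 = -0.5/5 = -0.1
  s[V,V] = ((-1.1667)·(-1.1667) + (-1.1667)·(-1.1667) + (-1.1667)·(-1.1667) + (-2.1667)·(-2.1667) + (4.8333)·(4.8333) + (0.8333)·(0.8333)) / 5 = 32.8333/5 = 6.5667
  Sample standard deviations s_i = √(s[i,i]):
  s(U) = √(4.7) = 2.1679
  s(V) = √(6.5667) = 2.5626

Step 3 — r_{ij} = s_{ij} / (s_i · s_j):
  r[U,U] = 1 (diagonal).
  r[U,V] = -0.1 / (2.1679 · 2.5626) = -0.1 / 5.5555 = -0.018
  r[V,V] = 1 (diagonal).

R is symmetric with unit diagonal. Assembling:

R = [[1, -0.018],
 [-0.018, 1]]


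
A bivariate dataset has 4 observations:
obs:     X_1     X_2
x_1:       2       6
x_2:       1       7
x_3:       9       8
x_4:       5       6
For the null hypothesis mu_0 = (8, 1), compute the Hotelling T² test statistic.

Step 1 — sample mean vector:
  mean(X_1) = (2 + 1 + 9 + 5) / 4 = 17/4 = 4.25
  mean(X_2) = (6 + 7 + 8 + 6) / 4 = 27/4 = 6.75
  x̄ = (4.25, 6.75),  deviation x̄ - mu_0 = (4.25, 6.75) - (8, 1) = (-3.75, 5.75).

Step 2 — sample covariance matrix, S[i,j] = (1/(n-1)) · Σ_k (x_{k,i} - mean_i) · (x_{k,j} - mean_j), divisor n-1 = 3:
  S[X_1,X_1] = ((-2.25)·(-2.25) + (-3.25)·(-3.25) + (4.75)·(4.75) + (0.75)·(0.75)) / 3 = 38.75/3 = 12.9167
  S[X_1,X_2] = ((-2.25)·(-0.75) + (-3.25)·(0.25) + (4.75)·(1.25) + (0.75)·(-0.75)) / 3 = 6.25/3 = 2.0833
  S[X_2,X_2] = ((-0.75)·(-0.75) + (0.25)·(0.25) + (1.25)·(1.25) + (-0.75)·(-0.75)) / 3 = 2.75/3 = 0.9167
  S = [[12.9167, 2.0833],
 [2.0833, 0.9167]].

Step 3 — invert S. det(S) = 12.9167·0.9167 - (2.0833)² = 7.5.
  S^{-1} = (1/det) · [[d, -b], [-b, a]] = [[0.1222, -0.2778],
 [-0.2778, 1.7222]].

Step 4 — quadratic form (x̄ - mu_0)^T · S^{-1} · (x̄ - mu_0):
  S^{-1} · (x̄ - mu_0) = (-2.0556, 10.9444),
  (x̄ - mu_0)^T · [...] = (-3.75)·(-2.0556) + (5.75)·(10.9444) = 70.6389.

Step 5 — scale by n: T² = 4 · 70.6389 = 282.5556.

T² ≈ 282.5556


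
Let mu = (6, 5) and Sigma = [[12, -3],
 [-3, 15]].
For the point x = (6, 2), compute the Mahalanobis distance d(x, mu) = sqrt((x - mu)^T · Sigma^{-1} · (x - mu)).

Step 1 — centre the observation: (x - mu) = (0, -3).

Step 2 — invert Sigma. det(Sigma) = 12·15 - (-3)² = 171.
  Sigma^{-1} = (1/det) · [[d, -b], [-b, a]] = [[0.0877, 0.0175],
 [0.0175, 0.0702]].

Step 3 — form the quadratic (x - mu)^T · Sigma^{-1} · (x - mu):
  Sigma^{-1} · (x - mu) = (-0.0526, -0.2105).
  (x - mu)^T · [Sigma^{-1} · (x - mu)] = (0)·(-0.0526) + (-3)·(-0.2105) = 0.6316.

Step 4 — take square root: d = √(0.6316) ≈ 0.7947.

d(x, mu) = √(0.6316) ≈ 0.7947


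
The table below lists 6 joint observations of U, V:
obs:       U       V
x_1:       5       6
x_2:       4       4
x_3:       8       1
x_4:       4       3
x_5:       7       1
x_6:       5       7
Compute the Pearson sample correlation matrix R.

Step 1 — column means:
  mean(U) = (5 + 4 + 8 + 4 + 7 + 5) / 6 = 33/6 = 5.5
  mean(V) = (6 + 4 + 1 + 3 + 1 + 7) / 6 = 22/6 = 3.6667

Step 2 — sample variances and covariances s[i,j] = (1/(n-1)) · Σ_k (x_{k,i} - mean_i) · (x_{k,j} - mean_j), with n-1 = 5:
  s[U,U] = ((-0.5)·(-0.5) + (-1.5)·(-1.5) + (2.5)·(2.5) + (-1.5)·(-1.5) + (1.5)·(1.5) + (-0.5)·(-0.5)) / 5 = 13.5/5 = 2.7
  s[U,V] = ((-0.5)·(2.3333) + (-1.5)·(0.3333) + (2.5)·(-2.6667) + (-1.5)·(-0.6667) + (1.5)·(-2.6667) + (-0.5)·(3.3333)) / 5 = -13/5 = -2.6
  s[V,V] = ((2.3333)·(2.3333) + (0.3333)·(0.3333) + (-2.6667)·(-2.6667) + (-0.6667)·(-0.6667) + (-2.6667)·(-2.6667) + (3.3333)·(3.3333)) / 5 = 31.3333/5 = 6.2667
  Sample standard deviations s_i = √(s[i,i]):
  s(U) = √(2.7) = 1.6432
  s(V) = √(6.2667) = 2.5033

Step 3 — r_{ij} = s_{ij} / (s_i · s_j):
  r[U,U] = 1 (diagonal).
  r[U,V] = -2.6 / (1.6432 · 2.5033) = -2.6 / 4.1134 = -0.6321
  r[V,V] = 1 (diagonal).

R is symmetric with unit diagonal. Assembling:

R = [[1, -0.6321],
 [-0.6321, 1]]


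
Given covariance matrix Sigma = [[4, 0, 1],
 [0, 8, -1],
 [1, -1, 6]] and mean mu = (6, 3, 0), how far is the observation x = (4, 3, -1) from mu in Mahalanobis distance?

Step 1 — centre the observation: (x - mu) = (-2, 0, -1).

Step 2 — invert Sigma (cofactor / det for 3×3, or solve directly):
  Sigma^{-1} = [[0.2611, -0.0056, -0.0444],
 [-0.0056, 0.1278, 0.0222],
 [-0.0444, 0.0222, 0.1778]].

Step 3 — form the quadratic (x - mu)^T · Sigma^{-1} · (x - mu):
  Sigma^{-1} · (x - mu) = (-0.4778, -0.0111, -0.0889).
  (x - mu)^T · [Sigma^{-1} · (x - mu)] = (-2)·(-0.4778) + (0)·(-0.0111) + (-1)·(-0.0889) = 1.0444.

Step 4 — take square root: d = √(1.0444) ≈ 1.022.

d(x, mu) = √(1.0444) ≈ 1.022


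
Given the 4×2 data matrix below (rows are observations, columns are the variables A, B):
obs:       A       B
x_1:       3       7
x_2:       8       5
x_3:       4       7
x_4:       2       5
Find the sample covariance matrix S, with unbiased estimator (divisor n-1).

Step 1 — column means:
  mean(A) = (3 + 8 + 4 + 2) / 4 = 17/4 = 4.25
  mean(B) = (7 + 5 + 7 + 5) / 4 = 24/4 = 6

Step 2 — sample covariance S[i,j] = (1/(n-1)) · Σ_k (x_{k,i} - mean_i) · (x_{k,j} - mean_j), with n-1 = 3.
  S[A,A] = ((-1.25)·(-1.25) + (3.75)·(3.75) + (-0.25)·(-0.25) + (-2.25)·(-2.25)) / 3 = 20.75/3 = 6.9167
  S[A,B] = ((-1.25)·(1) + (3.75)·(-1) + (-0.25)·(1) + (-2.25)·(-1)) / 3 = -3/3 = -1
  S[B,B] = ((1)·(1) + (-1)·(-1) + (1)·(1) + (-1)·(-1)) / 3 = 4/3 = 1.3333

S is symmetric (S[j,i] = S[i,j]). Assembling:

S = [[6.9167, -1],
 [-1, 1.3333]]


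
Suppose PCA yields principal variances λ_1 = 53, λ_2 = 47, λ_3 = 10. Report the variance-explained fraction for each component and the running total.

Step 1 — total variance = trace(Sigma) = Σ λ_i = 53 + 47 + 10 = 110.

Step 2 — fraction explained by component i = λ_i / Σ λ:
  PC1: 53/110 = 0.4818
  PC2: 47/110 = 0.4273
  PC3: 10/110 = 0.0909

Step 3 — cumulative fraction after k components = (λ_1 + ... + λ_k) / Σ λ:
  k = 1: 53/110 = 0.4818
  k = 2: (53 + 47)/110 = 100/110 = 0.9091
  k = 3: (53 + 47 + 10)/110 = 110/110 = 1

Summary (fraction, with percent):

explained: PC1 0.4818 (48.18%), PC2 0.4273 (42.73%), PC3 0.0909 (9.09%);  cumulative: 0.4818, 0.9091, 1
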